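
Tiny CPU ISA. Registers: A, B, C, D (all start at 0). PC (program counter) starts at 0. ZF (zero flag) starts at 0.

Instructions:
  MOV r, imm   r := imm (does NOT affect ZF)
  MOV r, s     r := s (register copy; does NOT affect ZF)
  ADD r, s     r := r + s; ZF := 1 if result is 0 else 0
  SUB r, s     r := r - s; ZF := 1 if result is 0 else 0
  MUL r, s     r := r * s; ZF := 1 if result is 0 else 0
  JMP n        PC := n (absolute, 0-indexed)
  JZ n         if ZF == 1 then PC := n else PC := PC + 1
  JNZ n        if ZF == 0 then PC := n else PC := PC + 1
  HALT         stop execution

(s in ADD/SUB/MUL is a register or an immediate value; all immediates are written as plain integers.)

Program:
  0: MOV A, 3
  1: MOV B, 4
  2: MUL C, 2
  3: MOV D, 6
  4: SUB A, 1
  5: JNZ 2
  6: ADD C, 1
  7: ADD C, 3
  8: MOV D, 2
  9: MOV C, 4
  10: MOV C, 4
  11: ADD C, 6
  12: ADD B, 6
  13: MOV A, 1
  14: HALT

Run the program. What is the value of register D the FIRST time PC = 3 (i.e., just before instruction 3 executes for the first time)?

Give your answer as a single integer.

Step 1: PC=0 exec 'MOV A, 3'. After: A=3 B=0 C=0 D=0 ZF=0 PC=1
Step 2: PC=1 exec 'MOV B, 4'. After: A=3 B=4 C=0 D=0 ZF=0 PC=2
Step 3: PC=2 exec 'MUL C, 2'. After: A=3 B=4 C=0 D=0 ZF=1 PC=3
First time PC=3: D=0

0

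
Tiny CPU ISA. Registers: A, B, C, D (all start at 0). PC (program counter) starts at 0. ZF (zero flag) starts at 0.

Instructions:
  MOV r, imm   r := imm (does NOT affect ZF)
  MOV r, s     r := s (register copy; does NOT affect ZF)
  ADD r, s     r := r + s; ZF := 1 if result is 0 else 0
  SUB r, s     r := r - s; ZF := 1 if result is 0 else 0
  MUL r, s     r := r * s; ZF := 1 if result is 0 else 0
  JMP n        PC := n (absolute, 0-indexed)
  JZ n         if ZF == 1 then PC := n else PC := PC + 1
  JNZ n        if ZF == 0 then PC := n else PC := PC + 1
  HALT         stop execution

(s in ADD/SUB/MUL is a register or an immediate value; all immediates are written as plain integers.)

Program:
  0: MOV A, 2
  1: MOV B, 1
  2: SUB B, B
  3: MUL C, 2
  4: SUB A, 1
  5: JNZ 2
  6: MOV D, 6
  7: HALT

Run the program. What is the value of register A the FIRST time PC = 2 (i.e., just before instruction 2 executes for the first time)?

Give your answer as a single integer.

Step 1: PC=0 exec 'MOV A, 2'. After: A=2 B=0 C=0 D=0 ZF=0 PC=1
Step 2: PC=1 exec 'MOV B, 1'. After: A=2 B=1 C=0 D=0 ZF=0 PC=2
First time PC=2: A=2

2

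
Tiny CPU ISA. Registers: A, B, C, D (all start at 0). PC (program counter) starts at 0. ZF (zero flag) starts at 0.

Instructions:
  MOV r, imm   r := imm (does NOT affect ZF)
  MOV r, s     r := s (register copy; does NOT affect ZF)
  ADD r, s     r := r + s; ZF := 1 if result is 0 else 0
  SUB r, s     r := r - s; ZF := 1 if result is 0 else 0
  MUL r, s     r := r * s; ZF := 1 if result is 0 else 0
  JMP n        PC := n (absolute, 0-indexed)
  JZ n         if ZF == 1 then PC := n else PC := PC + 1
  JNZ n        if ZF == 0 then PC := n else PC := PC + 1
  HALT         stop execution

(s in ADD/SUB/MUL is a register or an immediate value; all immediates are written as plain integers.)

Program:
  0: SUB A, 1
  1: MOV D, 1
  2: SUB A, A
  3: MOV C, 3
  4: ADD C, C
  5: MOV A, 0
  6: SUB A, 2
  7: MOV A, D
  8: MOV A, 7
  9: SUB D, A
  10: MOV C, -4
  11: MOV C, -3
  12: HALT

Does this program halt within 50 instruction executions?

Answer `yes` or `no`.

Step 1: PC=0 exec 'SUB A, 1'. After: A=-1 B=0 C=0 D=0 ZF=0 PC=1
Step 2: PC=1 exec 'MOV D, 1'. After: A=-1 B=0 C=0 D=1 ZF=0 PC=2
Step 3: PC=2 exec 'SUB A, A'. After: A=0 B=0 C=0 D=1 ZF=1 PC=3
Step 4: PC=3 exec 'MOV C, 3'. After: A=0 B=0 C=3 D=1 ZF=1 PC=4
Step 5: PC=4 exec 'ADD C, C'. After: A=0 B=0 C=6 D=1 ZF=0 PC=5
Step 6: PC=5 exec 'MOV A, 0'. After: A=0 B=0 C=6 D=1 ZF=0 PC=6
Step 7: PC=6 exec 'SUB A, 2'. After: A=-2 B=0 C=6 D=1 ZF=0 PC=7
Step 8: PC=7 exec 'MOV A, D'. After: A=1 B=0 C=6 D=1 ZF=0 PC=8
Step 9: PC=8 exec 'MOV A, 7'. After: A=7 B=0 C=6 D=1 ZF=0 PC=9
Step 10: PC=9 exec 'SUB D, A'. After: A=7 B=0 C=6 D=-6 ZF=0 PC=10
Step 11: PC=10 exec 'MOV C, -4'. After: A=7 B=0 C=-4 D=-6 ZF=0 PC=11
Step 12: PC=11 exec 'MOV C, -3'. After: A=7 B=0 C=-3 D=-6 ZF=0 PC=12
Step 13: PC=12 exec 'HALT'. After: A=7 B=0 C=-3 D=-6 ZF=0 PC=12 HALTED

Answer: yes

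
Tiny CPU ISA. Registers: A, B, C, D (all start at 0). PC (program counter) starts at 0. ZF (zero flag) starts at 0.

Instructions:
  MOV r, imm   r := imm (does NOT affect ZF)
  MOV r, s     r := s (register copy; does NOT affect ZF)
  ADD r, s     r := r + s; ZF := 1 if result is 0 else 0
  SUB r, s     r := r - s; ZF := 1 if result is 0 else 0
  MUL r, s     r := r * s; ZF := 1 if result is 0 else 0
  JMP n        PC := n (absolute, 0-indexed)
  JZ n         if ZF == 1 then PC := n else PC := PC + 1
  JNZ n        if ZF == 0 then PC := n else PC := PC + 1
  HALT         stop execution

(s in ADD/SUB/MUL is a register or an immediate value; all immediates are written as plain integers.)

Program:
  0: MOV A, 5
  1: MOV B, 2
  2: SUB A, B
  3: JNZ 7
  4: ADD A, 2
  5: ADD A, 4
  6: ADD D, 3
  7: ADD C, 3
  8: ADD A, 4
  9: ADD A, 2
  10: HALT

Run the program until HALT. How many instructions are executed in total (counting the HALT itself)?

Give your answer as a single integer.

Step 1: PC=0 exec 'MOV A, 5'. After: A=5 B=0 C=0 D=0 ZF=0 PC=1
Step 2: PC=1 exec 'MOV B, 2'. After: A=5 B=2 C=0 D=0 ZF=0 PC=2
Step 3: PC=2 exec 'SUB A, B'. After: A=3 B=2 C=0 D=0 ZF=0 PC=3
Step 4: PC=3 exec 'JNZ 7'. After: A=3 B=2 C=0 D=0 ZF=0 PC=7
Step 5: PC=7 exec 'ADD C, 3'. After: A=3 B=2 C=3 D=0 ZF=0 PC=8
Step 6: PC=8 exec 'ADD A, 4'. After: A=7 B=2 C=3 D=0 ZF=0 PC=9
Step 7: PC=9 exec 'ADD A, 2'. After: A=9 B=2 C=3 D=0 ZF=0 PC=10
Step 8: PC=10 exec 'HALT'. After: A=9 B=2 C=3 D=0 ZF=0 PC=10 HALTED
Total instructions executed: 8

Answer: 8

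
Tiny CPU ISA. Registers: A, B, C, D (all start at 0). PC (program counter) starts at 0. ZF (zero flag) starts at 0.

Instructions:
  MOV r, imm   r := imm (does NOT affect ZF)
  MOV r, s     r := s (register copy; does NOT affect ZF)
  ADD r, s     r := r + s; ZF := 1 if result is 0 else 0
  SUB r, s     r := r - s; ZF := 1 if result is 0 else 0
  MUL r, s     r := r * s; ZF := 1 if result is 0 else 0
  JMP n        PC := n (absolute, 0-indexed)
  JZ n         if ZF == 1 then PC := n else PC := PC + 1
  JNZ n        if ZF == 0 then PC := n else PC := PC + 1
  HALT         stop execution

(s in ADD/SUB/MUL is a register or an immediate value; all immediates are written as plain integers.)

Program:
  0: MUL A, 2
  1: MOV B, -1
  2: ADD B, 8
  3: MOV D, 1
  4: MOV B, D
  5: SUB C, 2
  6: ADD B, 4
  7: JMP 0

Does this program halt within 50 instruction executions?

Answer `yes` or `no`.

Step 1: PC=0 exec 'MUL A, 2'. After: A=0 B=0 C=0 D=0 ZF=1 PC=1
Step 2: PC=1 exec 'MOV B, -1'. After: A=0 B=-1 C=0 D=0 ZF=1 PC=2
Step 3: PC=2 exec 'ADD B, 8'. After: A=0 B=7 C=0 D=0 ZF=0 PC=3
Step 4: PC=3 exec 'MOV D, 1'. After: A=0 B=7 C=0 D=1 ZF=0 PC=4
Step 5: PC=4 exec 'MOV B, D'. After: A=0 B=1 C=0 D=1 ZF=0 PC=5
Step 6: PC=5 exec 'SUB C, 2'. After: A=0 B=1 C=-2 D=1 ZF=0 PC=6
Step 7: PC=6 exec 'ADD B, 4'. After: A=0 B=5 C=-2 D=1 ZF=0 PC=7
Step 8: PC=7 exec 'JMP 0'. After: A=0 B=5 C=-2 D=1 ZF=0 PC=0
Step 9: PC=0 exec 'MUL A, 2'. After: A=0 B=5 C=-2 D=1 ZF=1 PC=1
Step 10: PC=1 exec 'MOV B, -1'. After: A=0 B=-1 C=-2 D=1 ZF=1 PC=2
Step 11: PC=2 exec 'ADD B, 8'. After: A=0 B=7 C=-2 D=1 ZF=0 PC=3
Step 12: PC=3 exec 'MOV D, 1'. After: A=0 B=7 C=-2 D=1 ZF=0 PC=4
Step 13: PC=4 exec 'MOV B, D'. After: A=0 B=1 C=-2 D=1 ZF=0 PC=5
Step 14: PC=5 exec 'SUB C, 2'. After: A=0 B=1 C=-4 D=1 ZF=0 PC=6
Step 15: PC=6 exec 'ADD B, 4'. After: A=0 B=5 C=-4 D=1 ZF=0 PC=7
After 50 steps: not halted. PC revisits the same instructions with no path to HALT; will never halt.

Answer: no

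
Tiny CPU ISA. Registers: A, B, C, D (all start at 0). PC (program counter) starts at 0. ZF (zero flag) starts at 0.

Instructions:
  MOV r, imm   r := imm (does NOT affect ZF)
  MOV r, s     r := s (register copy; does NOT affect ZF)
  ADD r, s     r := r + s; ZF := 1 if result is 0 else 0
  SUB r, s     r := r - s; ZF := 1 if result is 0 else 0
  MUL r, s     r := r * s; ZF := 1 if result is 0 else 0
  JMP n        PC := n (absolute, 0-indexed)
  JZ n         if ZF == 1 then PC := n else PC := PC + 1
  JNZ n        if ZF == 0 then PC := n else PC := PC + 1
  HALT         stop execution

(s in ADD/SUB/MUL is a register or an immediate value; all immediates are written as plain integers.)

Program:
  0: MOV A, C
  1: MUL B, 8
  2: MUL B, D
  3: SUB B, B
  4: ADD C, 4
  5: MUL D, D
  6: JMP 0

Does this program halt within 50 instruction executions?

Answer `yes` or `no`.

Answer: no

Derivation:
Step 1: PC=0 exec 'MOV A, C'. After: A=0 B=0 C=0 D=0 ZF=0 PC=1
Step 2: PC=1 exec 'MUL B, 8'. After: A=0 B=0 C=0 D=0 ZF=1 PC=2
Step 3: PC=2 exec 'MUL B, D'. After: A=0 B=0 C=0 D=0 ZF=1 PC=3
Step 4: PC=3 exec 'SUB B, B'. After: A=0 B=0 C=0 D=0 ZF=1 PC=4
Step 5: PC=4 exec 'ADD C, 4'. After: A=0 B=0 C=4 D=0 ZF=0 PC=5
Step 6: PC=5 exec 'MUL D, D'. After: A=0 B=0 C=4 D=0 ZF=1 PC=6
Step 7: PC=6 exec 'JMP 0'. After: A=0 B=0 C=4 D=0 ZF=1 PC=0
Step 8: PC=0 exec 'MOV A, C'. After: A=4 B=0 C=4 D=0 ZF=1 PC=1
Step 9: PC=1 exec 'MUL B, 8'. After: A=4 B=0 C=4 D=0 ZF=1 PC=2
Step 10: PC=2 exec 'MUL B, D'. After: A=4 B=0 C=4 D=0 ZF=1 PC=3
Step 11: PC=3 exec 'SUB B, B'. After: A=4 B=0 C=4 D=0 ZF=1 PC=4
Step 12: PC=4 exec 'ADD C, 4'. After: A=4 B=0 C=8 D=0 ZF=0 PC=5
Step 13: PC=5 exec 'MUL D, D'. After: A=4 B=0 C=8 D=0 ZF=1 PC=6
Step 14: PC=6 exec 'JMP 0'. After: A=4 B=0 C=8 D=0 ZF=1 PC=0
Step 15: PC=0 exec 'MOV A, C'. After: A=8 B=0 C=8 D=0 ZF=1 PC=1
After 50 steps: not halted. PC revisits the same instructions with no path to HALT; will never halt.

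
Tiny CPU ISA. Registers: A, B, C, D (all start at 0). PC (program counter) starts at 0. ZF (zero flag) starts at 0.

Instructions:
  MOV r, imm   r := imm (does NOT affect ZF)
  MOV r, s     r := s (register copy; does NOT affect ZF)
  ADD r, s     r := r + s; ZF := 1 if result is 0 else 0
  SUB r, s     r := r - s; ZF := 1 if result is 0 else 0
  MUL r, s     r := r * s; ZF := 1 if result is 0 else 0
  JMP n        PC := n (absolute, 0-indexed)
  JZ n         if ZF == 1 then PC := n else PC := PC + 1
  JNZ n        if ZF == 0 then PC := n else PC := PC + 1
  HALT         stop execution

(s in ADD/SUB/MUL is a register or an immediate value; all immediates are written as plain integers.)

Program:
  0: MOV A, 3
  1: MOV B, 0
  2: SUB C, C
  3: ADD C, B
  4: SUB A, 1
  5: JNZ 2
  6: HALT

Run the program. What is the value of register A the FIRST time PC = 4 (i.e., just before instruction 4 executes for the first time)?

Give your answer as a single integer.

Step 1: PC=0 exec 'MOV A, 3'. After: A=3 B=0 C=0 D=0 ZF=0 PC=1
Step 2: PC=1 exec 'MOV B, 0'. After: A=3 B=0 C=0 D=0 ZF=0 PC=2
Step 3: PC=2 exec 'SUB C, C'. After: A=3 B=0 C=0 D=0 ZF=1 PC=3
Step 4: PC=3 exec 'ADD C, B'. After: A=3 B=0 C=0 D=0 ZF=1 PC=4
First time PC=4: A=3

3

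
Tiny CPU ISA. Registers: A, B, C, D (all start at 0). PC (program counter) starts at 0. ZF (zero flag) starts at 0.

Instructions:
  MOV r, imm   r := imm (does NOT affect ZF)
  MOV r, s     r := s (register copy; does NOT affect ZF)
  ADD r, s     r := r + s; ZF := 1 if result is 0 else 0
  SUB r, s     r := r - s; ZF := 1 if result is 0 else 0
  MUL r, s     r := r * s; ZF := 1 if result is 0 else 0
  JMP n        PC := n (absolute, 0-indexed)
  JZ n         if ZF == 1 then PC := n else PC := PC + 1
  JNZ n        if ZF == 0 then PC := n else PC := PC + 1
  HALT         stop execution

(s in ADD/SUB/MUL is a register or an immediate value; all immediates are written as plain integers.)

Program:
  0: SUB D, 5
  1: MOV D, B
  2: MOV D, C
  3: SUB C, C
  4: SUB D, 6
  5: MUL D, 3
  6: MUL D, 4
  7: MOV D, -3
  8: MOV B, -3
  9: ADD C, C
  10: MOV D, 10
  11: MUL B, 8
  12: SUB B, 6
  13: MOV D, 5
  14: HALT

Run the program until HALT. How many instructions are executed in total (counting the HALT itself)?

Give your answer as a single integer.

Step 1: PC=0 exec 'SUB D, 5'. After: A=0 B=0 C=0 D=-5 ZF=0 PC=1
Step 2: PC=1 exec 'MOV D, B'. After: A=0 B=0 C=0 D=0 ZF=0 PC=2
Step 3: PC=2 exec 'MOV D, C'. After: A=0 B=0 C=0 D=0 ZF=0 PC=3
Step 4: PC=3 exec 'SUB C, C'. After: A=0 B=0 C=0 D=0 ZF=1 PC=4
Step 5: PC=4 exec 'SUB D, 6'. After: A=0 B=0 C=0 D=-6 ZF=0 PC=5
Step 6: PC=5 exec 'MUL D, 3'. After: A=0 B=0 C=0 D=-18 ZF=0 PC=6
Step 7: PC=6 exec 'MUL D, 4'. After: A=0 B=0 C=0 D=-72 ZF=0 PC=7
Step 8: PC=7 exec 'MOV D, -3'. After: A=0 B=0 C=0 D=-3 ZF=0 PC=8
Step 9: PC=8 exec 'MOV B, -3'. After: A=0 B=-3 C=0 D=-3 ZF=0 PC=9
Step 10: PC=9 exec 'ADD C, C'. After: A=0 B=-3 C=0 D=-3 ZF=1 PC=10
Step 11: PC=10 exec 'MOV D, 10'. After: A=0 B=-3 C=0 D=10 ZF=1 PC=11
Step 12: PC=11 exec 'MUL B, 8'. After: A=0 B=-24 C=0 D=10 ZF=0 PC=12
Step 13: PC=12 exec 'SUB B, 6'. After: A=0 B=-30 C=0 D=10 ZF=0 PC=13
Step 14: PC=13 exec 'MOV D, 5'. After: A=0 B=-30 C=0 D=5 ZF=0 PC=14
Step 15: PC=14 exec 'HALT'. After: A=0 B=-30 C=0 D=5 ZF=0 PC=14 HALTED
Total instructions executed: 15

Answer: 15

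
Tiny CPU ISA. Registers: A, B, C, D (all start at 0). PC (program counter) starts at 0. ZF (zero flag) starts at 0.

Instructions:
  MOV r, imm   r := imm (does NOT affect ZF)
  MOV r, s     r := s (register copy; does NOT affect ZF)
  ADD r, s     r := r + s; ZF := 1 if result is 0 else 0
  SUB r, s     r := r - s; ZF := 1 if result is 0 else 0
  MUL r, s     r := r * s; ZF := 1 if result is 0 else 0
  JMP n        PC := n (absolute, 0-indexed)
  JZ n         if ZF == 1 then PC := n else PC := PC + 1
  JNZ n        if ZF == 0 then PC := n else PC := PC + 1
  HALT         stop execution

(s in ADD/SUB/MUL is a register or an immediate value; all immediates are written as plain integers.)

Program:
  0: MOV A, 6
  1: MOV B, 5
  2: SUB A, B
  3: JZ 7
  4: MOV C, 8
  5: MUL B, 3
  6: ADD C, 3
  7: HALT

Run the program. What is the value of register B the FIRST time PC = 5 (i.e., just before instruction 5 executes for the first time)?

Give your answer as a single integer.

Step 1: PC=0 exec 'MOV A, 6'. After: A=6 B=0 C=0 D=0 ZF=0 PC=1
Step 2: PC=1 exec 'MOV B, 5'. After: A=6 B=5 C=0 D=0 ZF=0 PC=2
Step 3: PC=2 exec 'SUB A, B'. After: A=1 B=5 C=0 D=0 ZF=0 PC=3
Step 4: PC=3 exec 'JZ 7'. After: A=1 B=5 C=0 D=0 ZF=0 PC=4
Step 5: PC=4 exec 'MOV C, 8'. After: A=1 B=5 C=8 D=0 ZF=0 PC=5
First time PC=5: B=5

5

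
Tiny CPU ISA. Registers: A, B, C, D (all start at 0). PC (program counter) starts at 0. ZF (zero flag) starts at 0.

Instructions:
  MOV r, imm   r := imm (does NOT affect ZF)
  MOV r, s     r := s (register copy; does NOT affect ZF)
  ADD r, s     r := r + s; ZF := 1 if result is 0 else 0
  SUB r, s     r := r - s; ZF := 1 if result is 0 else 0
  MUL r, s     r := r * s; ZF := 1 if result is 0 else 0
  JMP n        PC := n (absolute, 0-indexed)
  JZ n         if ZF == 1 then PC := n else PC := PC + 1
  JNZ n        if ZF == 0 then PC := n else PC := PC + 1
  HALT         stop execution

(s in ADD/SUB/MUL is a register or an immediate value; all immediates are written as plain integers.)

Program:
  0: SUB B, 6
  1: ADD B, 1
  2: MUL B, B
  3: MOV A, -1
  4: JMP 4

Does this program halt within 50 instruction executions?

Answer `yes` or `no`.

Answer: no

Derivation:
Step 1: PC=0 exec 'SUB B, 6'. After: A=0 B=-6 C=0 D=0 ZF=0 PC=1
Step 2: PC=1 exec 'ADD B, 1'. After: A=0 B=-5 C=0 D=0 ZF=0 PC=2
Step 3: PC=2 exec 'MUL B, B'. After: A=0 B=25 C=0 D=0 ZF=0 PC=3
Step 4: PC=3 exec 'MOV A, -1'. After: A=-1 B=25 C=0 D=0 ZF=0 PC=4
Step 5: PC=4 exec 'JMP 4'. After: A=-1 B=25 C=0 D=0 ZF=0 PC=4
State after step 5 equals state after step 4: the program is in a cycle of length 1 and will never halt.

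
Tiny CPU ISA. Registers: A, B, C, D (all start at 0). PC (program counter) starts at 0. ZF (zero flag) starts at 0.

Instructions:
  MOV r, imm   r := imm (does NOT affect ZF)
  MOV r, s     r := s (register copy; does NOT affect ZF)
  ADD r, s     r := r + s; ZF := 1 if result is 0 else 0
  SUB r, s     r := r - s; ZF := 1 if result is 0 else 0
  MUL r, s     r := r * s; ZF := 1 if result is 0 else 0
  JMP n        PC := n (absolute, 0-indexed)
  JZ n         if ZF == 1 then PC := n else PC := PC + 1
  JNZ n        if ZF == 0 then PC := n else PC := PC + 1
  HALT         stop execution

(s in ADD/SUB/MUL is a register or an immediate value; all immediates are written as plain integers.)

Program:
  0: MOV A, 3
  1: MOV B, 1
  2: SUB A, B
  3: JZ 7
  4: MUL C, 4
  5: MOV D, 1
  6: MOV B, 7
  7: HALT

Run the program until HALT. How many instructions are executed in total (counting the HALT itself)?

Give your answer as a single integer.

Answer: 8

Derivation:
Step 1: PC=0 exec 'MOV A, 3'. After: A=3 B=0 C=0 D=0 ZF=0 PC=1
Step 2: PC=1 exec 'MOV B, 1'. After: A=3 B=1 C=0 D=0 ZF=0 PC=2
Step 3: PC=2 exec 'SUB A, B'. After: A=2 B=1 C=0 D=0 ZF=0 PC=3
Step 4: PC=3 exec 'JZ 7'. After: A=2 B=1 C=0 D=0 ZF=0 PC=4
Step 5: PC=4 exec 'MUL C, 4'. After: A=2 B=1 C=0 D=0 ZF=1 PC=5
Step 6: PC=5 exec 'MOV D, 1'. After: A=2 B=1 C=0 D=1 ZF=1 PC=6
Step 7: PC=6 exec 'MOV B, 7'. After: A=2 B=7 C=0 D=1 ZF=1 PC=7
Step 8: PC=7 exec 'HALT'. After: A=2 B=7 C=0 D=1 ZF=1 PC=7 HALTED
Total instructions executed: 8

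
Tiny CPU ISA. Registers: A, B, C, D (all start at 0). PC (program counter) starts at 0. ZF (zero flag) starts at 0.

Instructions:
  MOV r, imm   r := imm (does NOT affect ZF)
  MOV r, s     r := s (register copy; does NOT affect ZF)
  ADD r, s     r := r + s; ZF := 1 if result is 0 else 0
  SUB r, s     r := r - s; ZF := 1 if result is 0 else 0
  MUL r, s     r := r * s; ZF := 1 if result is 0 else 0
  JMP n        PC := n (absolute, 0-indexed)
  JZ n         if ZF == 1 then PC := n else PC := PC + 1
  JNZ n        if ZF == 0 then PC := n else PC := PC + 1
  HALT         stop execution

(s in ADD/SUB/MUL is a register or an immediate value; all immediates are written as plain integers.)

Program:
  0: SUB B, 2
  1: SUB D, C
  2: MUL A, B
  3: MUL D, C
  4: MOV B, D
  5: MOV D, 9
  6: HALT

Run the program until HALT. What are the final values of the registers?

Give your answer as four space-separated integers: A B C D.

Answer: 0 0 0 9

Derivation:
Step 1: PC=0 exec 'SUB B, 2'. After: A=0 B=-2 C=0 D=0 ZF=0 PC=1
Step 2: PC=1 exec 'SUB D, C'. After: A=0 B=-2 C=0 D=0 ZF=1 PC=2
Step 3: PC=2 exec 'MUL A, B'. After: A=0 B=-2 C=0 D=0 ZF=1 PC=3
Step 4: PC=3 exec 'MUL D, C'. After: A=0 B=-2 C=0 D=0 ZF=1 PC=4
Step 5: PC=4 exec 'MOV B, D'. After: A=0 B=0 C=0 D=0 ZF=1 PC=5
Step 6: PC=5 exec 'MOV D, 9'. After: A=0 B=0 C=0 D=9 ZF=1 PC=6
Step 7: PC=6 exec 'HALT'. After: A=0 B=0 C=0 D=9 ZF=1 PC=6 HALTED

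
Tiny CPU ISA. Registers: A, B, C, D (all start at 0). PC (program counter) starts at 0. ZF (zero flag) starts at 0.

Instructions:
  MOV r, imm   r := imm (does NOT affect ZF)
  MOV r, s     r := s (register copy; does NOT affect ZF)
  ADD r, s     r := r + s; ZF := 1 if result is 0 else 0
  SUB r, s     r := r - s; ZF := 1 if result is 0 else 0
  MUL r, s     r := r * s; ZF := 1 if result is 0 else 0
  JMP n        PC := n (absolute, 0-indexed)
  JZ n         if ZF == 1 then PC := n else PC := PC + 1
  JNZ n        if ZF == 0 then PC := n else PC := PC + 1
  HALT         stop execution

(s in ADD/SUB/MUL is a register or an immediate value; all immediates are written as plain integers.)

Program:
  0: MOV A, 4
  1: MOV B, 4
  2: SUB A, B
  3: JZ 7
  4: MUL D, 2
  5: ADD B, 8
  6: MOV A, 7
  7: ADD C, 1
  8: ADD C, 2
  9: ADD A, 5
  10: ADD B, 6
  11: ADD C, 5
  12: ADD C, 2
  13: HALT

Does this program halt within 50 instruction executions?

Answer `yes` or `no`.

Step 1: PC=0 exec 'MOV A, 4'. After: A=4 B=0 C=0 D=0 ZF=0 PC=1
Step 2: PC=1 exec 'MOV B, 4'. After: A=4 B=4 C=0 D=0 ZF=0 PC=2
Step 3: PC=2 exec 'SUB A, B'. After: A=0 B=4 C=0 D=0 ZF=1 PC=3
Step 4: PC=3 exec 'JZ 7'. After: A=0 B=4 C=0 D=0 ZF=1 PC=7
Step 5: PC=7 exec 'ADD C, 1'. After: A=0 B=4 C=1 D=0 ZF=0 PC=8
Step 6: PC=8 exec 'ADD C, 2'. After: A=0 B=4 C=3 D=0 ZF=0 PC=9
Step 7: PC=9 exec 'ADD A, 5'. After: A=5 B=4 C=3 D=0 ZF=0 PC=10
Step 8: PC=10 exec 'ADD B, 6'. After: A=5 B=10 C=3 D=0 ZF=0 PC=11
Step 9: PC=11 exec 'ADD C, 5'. After: A=5 B=10 C=8 D=0 ZF=0 PC=12
Step 10: PC=12 exec 'ADD C, 2'. After: A=5 B=10 C=10 D=0 ZF=0 PC=13
Step 11: PC=13 exec 'HALT'. After: A=5 B=10 C=10 D=0 ZF=0 PC=13 HALTED

Answer: yes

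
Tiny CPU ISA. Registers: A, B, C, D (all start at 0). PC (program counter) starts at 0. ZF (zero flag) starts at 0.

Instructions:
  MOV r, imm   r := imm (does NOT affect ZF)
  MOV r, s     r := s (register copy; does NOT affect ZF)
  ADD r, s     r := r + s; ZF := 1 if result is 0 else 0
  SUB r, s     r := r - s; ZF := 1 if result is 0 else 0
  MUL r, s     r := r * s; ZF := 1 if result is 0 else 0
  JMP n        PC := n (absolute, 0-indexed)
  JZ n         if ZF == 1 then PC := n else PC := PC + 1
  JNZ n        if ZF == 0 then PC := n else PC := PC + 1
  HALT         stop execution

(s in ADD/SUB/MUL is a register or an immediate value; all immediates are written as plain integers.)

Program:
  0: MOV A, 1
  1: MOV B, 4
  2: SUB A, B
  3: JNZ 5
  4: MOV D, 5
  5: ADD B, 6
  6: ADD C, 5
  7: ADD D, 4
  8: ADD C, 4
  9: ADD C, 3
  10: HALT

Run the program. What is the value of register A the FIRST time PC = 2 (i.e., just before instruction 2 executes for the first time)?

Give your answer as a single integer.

Step 1: PC=0 exec 'MOV A, 1'. After: A=1 B=0 C=0 D=0 ZF=0 PC=1
Step 2: PC=1 exec 'MOV B, 4'. After: A=1 B=4 C=0 D=0 ZF=0 PC=2
First time PC=2: A=1

1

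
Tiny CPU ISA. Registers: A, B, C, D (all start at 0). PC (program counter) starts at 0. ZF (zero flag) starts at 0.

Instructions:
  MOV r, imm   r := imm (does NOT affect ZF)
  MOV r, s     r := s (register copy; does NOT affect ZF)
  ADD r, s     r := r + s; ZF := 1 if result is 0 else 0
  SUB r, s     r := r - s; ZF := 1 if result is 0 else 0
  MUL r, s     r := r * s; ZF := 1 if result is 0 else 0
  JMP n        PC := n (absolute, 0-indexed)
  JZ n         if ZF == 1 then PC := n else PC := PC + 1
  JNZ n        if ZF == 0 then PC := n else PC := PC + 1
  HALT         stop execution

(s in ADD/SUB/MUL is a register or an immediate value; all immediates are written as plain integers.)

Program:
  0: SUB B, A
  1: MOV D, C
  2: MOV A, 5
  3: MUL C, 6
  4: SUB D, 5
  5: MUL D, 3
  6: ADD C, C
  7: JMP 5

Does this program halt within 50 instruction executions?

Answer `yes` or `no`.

Step 1: PC=0 exec 'SUB B, A'. After: A=0 B=0 C=0 D=0 ZF=1 PC=1
Step 2: PC=1 exec 'MOV D, C'. After: A=0 B=0 C=0 D=0 ZF=1 PC=2
Step 3: PC=2 exec 'MOV A, 5'. After: A=5 B=0 C=0 D=0 ZF=1 PC=3
Step 4: PC=3 exec 'MUL C, 6'. After: A=5 B=0 C=0 D=0 ZF=1 PC=4
Step 5: PC=4 exec 'SUB D, 5'. After: A=5 B=0 C=0 D=-5 ZF=0 PC=5
Step 6: PC=5 exec 'MUL D, 3'. After: A=5 B=0 C=0 D=-15 ZF=0 PC=6
Step 7: PC=6 exec 'ADD C, C'. After: A=5 B=0 C=0 D=-15 ZF=1 PC=7
Step 8: PC=7 exec 'JMP 5'. After: A=5 B=0 C=0 D=-15 ZF=1 PC=5
Step 9: PC=5 exec 'MUL D, 3'. After: A=5 B=0 C=0 D=-45 ZF=0 PC=6
Step 10: PC=6 exec 'ADD C, C'. After: A=5 B=0 C=0 D=-45 ZF=1 PC=7
Step 11: PC=7 exec 'JMP 5'. After: A=5 B=0 C=0 D=-45 ZF=1 PC=5
Step 12: PC=5 exec 'MUL D, 3'. After: A=5 B=0 C=0 D=-135 ZF=0 PC=6
Step 13: PC=6 exec 'ADD C, C'. After: A=5 B=0 C=0 D=-135 ZF=1 PC=7
Step 14: PC=7 exec 'JMP 5'. After: A=5 B=0 C=0 D=-135 ZF=1 PC=5
Step 15: PC=5 exec 'MUL D, 3'. After: A=5 B=0 C=0 D=-405 ZF=0 PC=6
After 50 steps: not halted. PC revisits the same instructions with no path to HALT; will never halt.

Answer: no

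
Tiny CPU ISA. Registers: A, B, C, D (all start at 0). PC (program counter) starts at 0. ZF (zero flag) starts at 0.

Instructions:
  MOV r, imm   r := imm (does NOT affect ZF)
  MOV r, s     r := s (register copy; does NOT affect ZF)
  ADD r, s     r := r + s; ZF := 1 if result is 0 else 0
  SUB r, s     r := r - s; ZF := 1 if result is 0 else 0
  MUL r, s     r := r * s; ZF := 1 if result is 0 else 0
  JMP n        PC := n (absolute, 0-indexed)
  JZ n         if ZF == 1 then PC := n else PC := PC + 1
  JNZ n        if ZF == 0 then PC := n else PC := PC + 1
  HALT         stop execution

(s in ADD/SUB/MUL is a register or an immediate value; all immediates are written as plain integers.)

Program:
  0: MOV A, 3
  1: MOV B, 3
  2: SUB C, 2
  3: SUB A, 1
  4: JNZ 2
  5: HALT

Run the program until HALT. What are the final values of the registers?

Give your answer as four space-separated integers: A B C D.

Step 1: PC=0 exec 'MOV A, 3'. After: A=3 B=0 C=0 D=0 ZF=0 PC=1
Step 2: PC=1 exec 'MOV B, 3'. After: A=3 B=3 C=0 D=0 ZF=0 PC=2
Step 3: PC=2 exec 'SUB C, 2'. After: A=3 B=3 C=-2 D=0 ZF=0 PC=3
Step 4: PC=3 exec 'SUB A, 1'. After: A=2 B=3 C=-2 D=0 ZF=0 PC=4
Step 5: PC=4 exec 'JNZ 2'. After: A=2 B=3 C=-2 D=0 ZF=0 PC=2
Step 6: PC=2 exec 'SUB C, 2'. After: A=2 B=3 C=-4 D=0 ZF=0 PC=3
Step 7: PC=3 exec 'SUB A, 1'. After: A=1 B=3 C=-4 D=0 ZF=0 PC=4
Step 8: PC=4 exec 'JNZ 2'. After: A=1 B=3 C=-4 D=0 ZF=0 PC=2
Step 9: PC=2 exec 'SUB C, 2'. After: A=1 B=3 C=-6 D=0 ZF=0 PC=3
Step 10: PC=3 exec 'SUB A, 1'. After: A=0 B=3 C=-6 D=0 ZF=1 PC=4
Step 11: PC=4 exec 'JNZ 2'. After: A=0 B=3 C=-6 D=0 ZF=1 PC=5
Step 12: PC=5 exec 'HALT'. After: A=0 B=3 C=-6 D=0 ZF=1 PC=5 HALTED

Answer: 0 3 -6 0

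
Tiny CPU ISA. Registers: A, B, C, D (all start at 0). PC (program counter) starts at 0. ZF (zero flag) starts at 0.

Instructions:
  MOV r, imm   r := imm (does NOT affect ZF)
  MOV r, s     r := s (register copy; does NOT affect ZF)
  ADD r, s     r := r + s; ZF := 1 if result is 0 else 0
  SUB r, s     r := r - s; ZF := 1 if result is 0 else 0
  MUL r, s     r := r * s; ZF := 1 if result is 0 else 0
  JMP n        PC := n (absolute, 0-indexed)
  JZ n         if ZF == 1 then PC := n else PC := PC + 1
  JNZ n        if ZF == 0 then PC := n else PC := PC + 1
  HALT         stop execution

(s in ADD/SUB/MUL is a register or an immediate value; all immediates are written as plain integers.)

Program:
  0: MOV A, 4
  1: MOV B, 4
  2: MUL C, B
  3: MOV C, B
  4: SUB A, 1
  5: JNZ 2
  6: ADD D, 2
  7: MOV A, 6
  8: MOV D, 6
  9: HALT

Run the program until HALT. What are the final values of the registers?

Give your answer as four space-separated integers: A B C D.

Step 1: PC=0 exec 'MOV A, 4'. After: A=4 B=0 C=0 D=0 ZF=0 PC=1
Step 2: PC=1 exec 'MOV B, 4'. After: A=4 B=4 C=0 D=0 ZF=0 PC=2
Step 3: PC=2 exec 'MUL C, B'. After: A=4 B=4 C=0 D=0 ZF=1 PC=3
Step 4: PC=3 exec 'MOV C, B'. After: A=4 B=4 C=4 D=0 ZF=1 PC=4
Step 5: PC=4 exec 'SUB A, 1'. After: A=3 B=4 C=4 D=0 ZF=0 PC=5
Step 6: PC=5 exec 'JNZ 2'. After: A=3 B=4 C=4 D=0 ZF=0 PC=2
Step 7: PC=2 exec 'MUL C, B'. After: A=3 B=4 C=16 D=0 ZF=0 PC=3
Step 8: PC=3 exec 'MOV C, B'. After: A=3 B=4 C=4 D=0 ZF=0 PC=4
Step 9: PC=4 exec 'SUB A, 1'. After: A=2 B=4 C=4 D=0 ZF=0 PC=5
Step 10: PC=5 exec 'JNZ 2'. After: A=2 B=4 C=4 D=0 ZF=0 PC=2
Step 11: PC=2 exec 'MUL C, B'. After: A=2 B=4 C=16 D=0 ZF=0 PC=3
Step 12: PC=3 exec 'MOV C, B'. After: A=2 B=4 C=4 D=0 ZF=0 PC=4
Step 13: PC=4 exec 'SUB A, 1'. After: A=1 B=4 C=4 D=0 ZF=0 PC=5
Step 14: PC=5 exec 'JNZ 2'. After: A=1 B=4 C=4 D=0 ZF=0 PC=2
Step 15: PC=2 exec 'MUL C, B'. After: A=1 B=4 C=16 D=0 ZF=0 PC=3
Step 16: PC=3 exec 'MOV C, B'. After: A=1 B=4 C=4 D=0 ZF=0 PC=4
Step 17: PC=4 exec 'SUB A, 1'. After: A=0 B=4 C=4 D=0 ZF=1 PC=5
Step 18: PC=5 exec 'JNZ 2'. After: A=0 B=4 C=4 D=0 ZF=1 PC=6
Step 19: PC=6 exec 'ADD D, 2'. After: A=0 B=4 C=4 D=2 ZF=0 PC=7
Step 20: PC=7 exec 'MOV A, 6'. After: A=6 B=4 C=4 D=2 ZF=0 PC=8
Step 21: PC=8 exec 'MOV D, 6'. After: A=6 B=4 C=4 D=6 ZF=0 PC=9
Step 22: PC=9 exec 'HALT'. After: A=6 B=4 C=4 D=6 ZF=0 PC=9 HALTED

Answer: 6 4 4 6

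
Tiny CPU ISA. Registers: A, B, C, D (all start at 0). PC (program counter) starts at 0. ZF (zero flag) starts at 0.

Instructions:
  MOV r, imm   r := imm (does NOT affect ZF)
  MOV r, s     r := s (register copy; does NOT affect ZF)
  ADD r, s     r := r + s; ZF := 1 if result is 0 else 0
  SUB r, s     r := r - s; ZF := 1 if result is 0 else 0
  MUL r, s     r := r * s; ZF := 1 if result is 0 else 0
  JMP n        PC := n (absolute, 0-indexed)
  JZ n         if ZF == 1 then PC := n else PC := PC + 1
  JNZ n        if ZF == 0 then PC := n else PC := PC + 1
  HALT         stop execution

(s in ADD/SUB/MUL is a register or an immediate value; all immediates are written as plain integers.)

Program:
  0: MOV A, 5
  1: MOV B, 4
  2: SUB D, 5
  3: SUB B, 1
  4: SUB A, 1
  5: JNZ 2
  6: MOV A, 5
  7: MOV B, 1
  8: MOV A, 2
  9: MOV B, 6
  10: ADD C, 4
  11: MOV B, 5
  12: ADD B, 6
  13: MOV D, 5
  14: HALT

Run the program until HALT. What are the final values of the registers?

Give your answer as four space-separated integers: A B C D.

Answer: 2 11 4 5

Derivation:
Step 1: PC=0 exec 'MOV A, 5'. After: A=5 B=0 C=0 D=0 ZF=0 PC=1
Step 2: PC=1 exec 'MOV B, 4'. After: A=5 B=4 C=0 D=0 ZF=0 PC=2
Step 3: PC=2 exec 'SUB D, 5'. After: A=5 B=4 C=0 D=-5 ZF=0 PC=3
Step 4: PC=3 exec 'SUB B, 1'. After: A=5 B=3 C=0 D=-5 ZF=0 PC=4
Step 5: PC=4 exec 'SUB A, 1'. After: A=4 B=3 C=0 D=-5 ZF=0 PC=5
Step 6: PC=5 exec 'JNZ 2'. After: A=4 B=3 C=0 D=-5 ZF=0 PC=2
Step 7: PC=2 exec 'SUB D, 5'. After: A=4 B=3 C=0 D=-10 ZF=0 PC=3
Step 8: PC=3 exec 'SUB B, 1'. After: A=4 B=2 C=0 D=-10 ZF=0 PC=4
Step 9: PC=4 exec 'SUB A, 1'. After: A=3 B=2 C=0 D=-10 ZF=0 PC=5
Step 10: PC=5 exec 'JNZ 2'. After: A=3 B=2 C=0 D=-10 ZF=0 PC=2
Step 11: PC=2 exec 'SUB D, 5'. After: A=3 B=2 C=0 D=-15 ZF=0 PC=3
Step 12: PC=3 exec 'SUB B, 1'. After: A=3 B=1 C=0 D=-15 ZF=0 PC=4
Step 13: PC=4 exec 'SUB A, 1'. After: A=2 B=1 C=0 D=-15 ZF=0 PC=5
Step 14: PC=5 exec 'JNZ 2'. After: A=2 B=1 C=0 D=-15 ZF=0 PC=2
Step 15: PC=2 exec 'SUB D, 5'. After: A=2 B=1 C=0 D=-20 ZF=0 PC=3
Step 16: PC=3 exec 'SUB B, 1'. After: A=2 B=0 C=0 D=-20 ZF=1 PC=4
Step 17: PC=4 exec 'SUB A, 1'. After: A=1 B=0 C=0 D=-20 ZF=0 PC=5
Step 18: PC=5 exec 'JNZ 2'. After: A=1 B=0 C=0 D=-20 ZF=0 PC=2
Step 19: PC=2 exec 'SUB D, 5'. After: A=1 B=0 C=0 D=-25 ZF=0 PC=3
Step 20: PC=3 exec 'SUB B, 1'. After: A=1 B=-1 C=0 D=-25 ZF=0 PC=4
Step 21: PC=4 exec 'SUB A, 1'. After: A=0 B=-1 C=0 D=-25 ZF=1 PC=5
Step 22: PC=5 exec 'JNZ 2'. After: A=0 B=-1 C=0 D=-25 ZF=1 PC=6
Step 23: PC=6 exec 'MOV A, 5'. After: A=5 B=-1 C=0 D=-25 ZF=1 PC=7
Step 24: PC=7 exec 'MOV B, 1'. After: A=5 B=1 C=0 D=-25 ZF=1 PC=8
Step 25: PC=8 exec 'MOV A, 2'. After: A=2 B=1 C=0 D=-25 ZF=1 PC=9
Step 26: PC=9 exec 'MOV B, 6'. After: A=2 B=6 C=0 D=-25 ZF=1 PC=10
Step 27: PC=10 exec 'ADD C, 4'. After: A=2 B=6 C=4 D=-25 ZF=0 PC=11
Step 28: PC=11 exec 'MOV B, 5'. After: A=2 B=5 C=4 D=-25 ZF=0 PC=12
Step 29: PC=12 exec 'ADD B, 6'. After: A=2 B=11 C=4 D=-25 ZF=0 PC=13
Step 30: PC=13 exec 'MOV D, 5'. After: A=2 B=11 C=4 D=5 ZF=0 PC=14
Step 31: PC=14 exec 'HALT'. After: A=2 B=11 C=4 D=5 ZF=0 PC=14 HALTED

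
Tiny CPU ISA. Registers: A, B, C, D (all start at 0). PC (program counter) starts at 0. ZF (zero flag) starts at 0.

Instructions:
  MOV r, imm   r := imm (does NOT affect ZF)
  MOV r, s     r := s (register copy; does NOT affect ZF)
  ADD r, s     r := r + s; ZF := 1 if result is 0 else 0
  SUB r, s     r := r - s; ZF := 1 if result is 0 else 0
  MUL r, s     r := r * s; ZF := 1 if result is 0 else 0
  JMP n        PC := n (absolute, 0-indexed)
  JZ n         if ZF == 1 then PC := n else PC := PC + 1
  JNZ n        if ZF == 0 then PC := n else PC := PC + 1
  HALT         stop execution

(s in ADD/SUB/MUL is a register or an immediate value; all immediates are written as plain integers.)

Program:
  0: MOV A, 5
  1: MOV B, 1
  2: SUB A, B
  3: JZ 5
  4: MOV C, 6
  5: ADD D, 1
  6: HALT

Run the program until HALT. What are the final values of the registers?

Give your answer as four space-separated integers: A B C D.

Step 1: PC=0 exec 'MOV A, 5'. After: A=5 B=0 C=0 D=0 ZF=0 PC=1
Step 2: PC=1 exec 'MOV B, 1'. After: A=5 B=1 C=0 D=0 ZF=0 PC=2
Step 3: PC=2 exec 'SUB A, B'. After: A=4 B=1 C=0 D=0 ZF=0 PC=3
Step 4: PC=3 exec 'JZ 5'. After: A=4 B=1 C=0 D=0 ZF=0 PC=4
Step 5: PC=4 exec 'MOV C, 6'. After: A=4 B=1 C=6 D=0 ZF=0 PC=5
Step 6: PC=5 exec 'ADD D, 1'. After: A=4 B=1 C=6 D=1 ZF=0 PC=6
Step 7: PC=6 exec 'HALT'. After: A=4 B=1 C=6 D=1 ZF=0 PC=6 HALTED

Answer: 4 1 6 1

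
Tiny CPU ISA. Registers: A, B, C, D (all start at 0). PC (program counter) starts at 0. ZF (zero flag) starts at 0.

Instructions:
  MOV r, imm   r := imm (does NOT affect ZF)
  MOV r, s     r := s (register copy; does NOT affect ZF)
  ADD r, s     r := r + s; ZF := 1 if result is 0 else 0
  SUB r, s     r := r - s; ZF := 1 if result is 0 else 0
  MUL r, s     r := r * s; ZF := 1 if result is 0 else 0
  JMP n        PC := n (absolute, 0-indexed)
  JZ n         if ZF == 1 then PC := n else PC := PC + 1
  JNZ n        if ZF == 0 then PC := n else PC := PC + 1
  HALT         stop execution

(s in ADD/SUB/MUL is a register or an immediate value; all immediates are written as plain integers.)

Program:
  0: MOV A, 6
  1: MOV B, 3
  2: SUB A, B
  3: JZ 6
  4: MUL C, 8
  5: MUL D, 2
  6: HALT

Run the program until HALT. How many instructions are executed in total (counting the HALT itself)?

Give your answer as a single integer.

Answer: 7

Derivation:
Step 1: PC=0 exec 'MOV A, 6'. After: A=6 B=0 C=0 D=0 ZF=0 PC=1
Step 2: PC=1 exec 'MOV B, 3'. After: A=6 B=3 C=0 D=0 ZF=0 PC=2
Step 3: PC=2 exec 'SUB A, B'. After: A=3 B=3 C=0 D=0 ZF=0 PC=3
Step 4: PC=3 exec 'JZ 6'. After: A=3 B=3 C=0 D=0 ZF=0 PC=4
Step 5: PC=4 exec 'MUL C, 8'. After: A=3 B=3 C=0 D=0 ZF=1 PC=5
Step 6: PC=5 exec 'MUL D, 2'. After: A=3 B=3 C=0 D=0 ZF=1 PC=6
Step 7: PC=6 exec 'HALT'. After: A=3 B=3 C=0 D=0 ZF=1 PC=6 HALTED
Total instructions executed: 7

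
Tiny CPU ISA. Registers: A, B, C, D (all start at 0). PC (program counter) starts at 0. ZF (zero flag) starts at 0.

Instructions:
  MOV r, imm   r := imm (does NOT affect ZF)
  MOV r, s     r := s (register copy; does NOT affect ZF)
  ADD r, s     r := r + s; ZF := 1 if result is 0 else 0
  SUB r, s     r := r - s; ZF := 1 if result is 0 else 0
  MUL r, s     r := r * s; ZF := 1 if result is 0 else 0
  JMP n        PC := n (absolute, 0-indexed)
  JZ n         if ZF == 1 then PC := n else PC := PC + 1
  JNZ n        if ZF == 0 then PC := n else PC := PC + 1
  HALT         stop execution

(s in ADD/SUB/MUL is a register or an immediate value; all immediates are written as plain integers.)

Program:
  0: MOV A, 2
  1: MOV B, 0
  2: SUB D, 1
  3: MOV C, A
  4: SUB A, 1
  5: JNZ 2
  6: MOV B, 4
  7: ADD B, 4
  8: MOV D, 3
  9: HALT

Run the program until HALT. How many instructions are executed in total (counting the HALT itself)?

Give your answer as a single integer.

Answer: 14

Derivation:
Step 1: PC=0 exec 'MOV A, 2'. After: A=2 B=0 C=0 D=0 ZF=0 PC=1
Step 2: PC=1 exec 'MOV B, 0'. After: A=2 B=0 C=0 D=0 ZF=0 PC=2
Step 3: PC=2 exec 'SUB D, 1'. After: A=2 B=0 C=0 D=-1 ZF=0 PC=3
Step 4: PC=3 exec 'MOV C, A'. After: A=2 B=0 C=2 D=-1 ZF=0 PC=4
Step 5: PC=4 exec 'SUB A, 1'. After: A=1 B=0 C=2 D=-1 ZF=0 PC=5
Step 6: PC=5 exec 'JNZ 2'. After: A=1 B=0 C=2 D=-1 ZF=0 PC=2
Step 7: PC=2 exec 'SUB D, 1'. After: A=1 B=0 C=2 D=-2 ZF=0 PC=3
Step 8: PC=3 exec 'MOV C, A'. After: A=1 B=0 C=1 D=-2 ZF=0 PC=4
Step 9: PC=4 exec 'SUB A, 1'. After: A=0 B=0 C=1 D=-2 ZF=1 PC=5
Step 10: PC=5 exec 'JNZ 2'. After: A=0 B=0 C=1 D=-2 ZF=1 PC=6
Step 11: PC=6 exec 'MOV B, 4'. After: A=0 B=4 C=1 D=-2 ZF=1 PC=7
Step 12: PC=7 exec 'ADD B, 4'. After: A=0 B=8 C=1 D=-2 ZF=0 PC=8
Step 13: PC=8 exec 'MOV D, 3'. After: A=0 B=8 C=1 D=3 ZF=0 PC=9
Step 14: PC=9 exec 'HALT'. After: A=0 B=8 C=1 D=3 ZF=0 PC=9 HALTED
Total instructions executed: 14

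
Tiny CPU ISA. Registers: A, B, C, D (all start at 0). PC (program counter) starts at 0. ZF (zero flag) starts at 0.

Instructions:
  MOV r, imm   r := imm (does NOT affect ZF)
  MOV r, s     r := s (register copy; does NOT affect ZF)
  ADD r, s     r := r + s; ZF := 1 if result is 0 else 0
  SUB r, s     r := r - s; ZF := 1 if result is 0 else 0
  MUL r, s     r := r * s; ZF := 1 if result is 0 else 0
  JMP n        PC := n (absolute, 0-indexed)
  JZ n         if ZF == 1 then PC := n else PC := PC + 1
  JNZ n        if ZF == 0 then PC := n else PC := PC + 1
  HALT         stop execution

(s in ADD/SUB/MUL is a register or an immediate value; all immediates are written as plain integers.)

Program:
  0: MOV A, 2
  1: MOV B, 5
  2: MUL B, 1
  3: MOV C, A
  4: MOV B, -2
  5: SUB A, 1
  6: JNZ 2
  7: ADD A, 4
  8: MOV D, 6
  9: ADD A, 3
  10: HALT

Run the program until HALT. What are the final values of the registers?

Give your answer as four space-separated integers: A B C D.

Answer: 7 -2 1 6

Derivation:
Step 1: PC=0 exec 'MOV A, 2'. After: A=2 B=0 C=0 D=0 ZF=0 PC=1
Step 2: PC=1 exec 'MOV B, 5'. After: A=2 B=5 C=0 D=0 ZF=0 PC=2
Step 3: PC=2 exec 'MUL B, 1'. After: A=2 B=5 C=0 D=0 ZF=0 PC=3
Step 4: PC=3 exec 'MOV C, A'. After: A=2 B=5 C=2 D=0 ZF=0 PC=4
Step 5: PC=4 exec 'MOV B, -2'. After: A=2 B=-2 C=2 D=0 ZF=0 PC=5
Step 6: PC=5 exec 'SUB A, 1'. After: A=1 B=-2 C=2 D=0 ZF=0 PC=6
Step 7: PC=6 exec 'JNZ 2'. After: A=1 B=-2 C=2 D=0 ZF=0 PC=2
Step 8: PC=2 exec 'MUL B, 1'. After: A=1 B=-2 C=2 D=0 ZF=0 PC=3
Step 9: PC=3 exec 'MOV C, A'. After: A=1 B=-2 C=1 D=0 ZF=0 PC=4
Step 10: PC=4 exec 'MOV B, -2'. After: A=1 B=-2 C=1 D=0 ZF=0 PC=5
Step 11: PC=5 exec 'SUB A, 1'. After: A=0 B=-2 C=1 D=0 ZF=1 PC=6
Step 12: PC=6 exec 'JNZ 2'. After: A=0 B=-2 C=1 D=0 ZF=1 PC=7
Step 13: PC=7 exec 'ADD A, 4'. After: A=4 B=-2 C=1 D=0 ZF=0 PC=8
Step 14: PC=8 exec 'MOV D, 6'. After: A=4 B=-2 C=1 D=6 ZF=0 PC=9
Step 15: PC=9 exec 'ADD A, 3'. After: A=7 B=-2 C=1 D=6 ZF=0 PC=10
Step 16: PC=10 exec 'HALT'. After: A=7 B=-2 C=1 D=6 ZF=0 PC=10 HALTED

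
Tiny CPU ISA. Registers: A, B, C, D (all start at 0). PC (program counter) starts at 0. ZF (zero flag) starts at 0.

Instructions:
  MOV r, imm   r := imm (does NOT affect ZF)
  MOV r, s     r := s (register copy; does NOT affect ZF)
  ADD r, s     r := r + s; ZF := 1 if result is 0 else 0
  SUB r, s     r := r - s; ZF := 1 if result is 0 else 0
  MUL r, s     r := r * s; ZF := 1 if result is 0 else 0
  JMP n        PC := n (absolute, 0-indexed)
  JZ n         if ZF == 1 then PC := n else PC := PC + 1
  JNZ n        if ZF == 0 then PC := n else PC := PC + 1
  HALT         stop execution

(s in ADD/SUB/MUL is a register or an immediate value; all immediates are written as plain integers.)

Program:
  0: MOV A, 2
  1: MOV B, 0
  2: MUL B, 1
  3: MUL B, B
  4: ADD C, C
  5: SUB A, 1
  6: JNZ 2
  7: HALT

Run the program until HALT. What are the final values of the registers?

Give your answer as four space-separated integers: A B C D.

Step 1: PC=0 exec 'MOV A, 2'. After: A=2 B=0 C=0 D=0 ZF=0 PC=1
Step 2: PC=1 exec 'MOV B, 0'. After: A=2 B=0 C=0 D=0 ZF=0 PC=2
Step 3: PC=2 exec 'MUL B, 1'. After: A=2 B=0 C=0 D=0 ZF=1 PC=3
Step 4: PC=3 exec 'MUL B, B'. After: A=2 B=0 C=0 D=0 ZF=1 PC=4
Step 5: PC=4 exec 'ADD C, C'. After: A=2 B=0 C=0 D=0 ZF=1 PC=5
Step 6: PC=5 exec 'SUB A, 1'. After: A=1 B=0 C=0 D=0 ZF=0 PC=6
Step 7: PC=6 exec 'JNZ 2'. After: A=1 B=0 C=0 D=0 ZF=0 PC=2
Step 8: PC=2 exec 'MUL B, 1'. After: A=1 B=0 C=0 D=0 ZF=1 PC=3
Step 9: PC=3 exec 'MUL B, B'. After: A=1 B=0 C=0 D=0 ZF=1 PC=4
Step 10: PC=4 exec 'ADD C, C'. After: A=1 B=0 C=0 D=0 ZF=1 PC=5
Step 11: PC=5 exec 'SUB A, 1'. After: A=0 B=0 C=0 D=0 ZF=1 PC=6
Step 12: PC=6 exec 'JNZ 2'. After: A=0 B=0 C=0 D=0 ZF=1 PC=7
Step 13: PC=7 exec 'HALT'. After: A=0 B=0 C=0 D=0 ZF=1 PC=7 HALTED

Answer: 0 0 0 0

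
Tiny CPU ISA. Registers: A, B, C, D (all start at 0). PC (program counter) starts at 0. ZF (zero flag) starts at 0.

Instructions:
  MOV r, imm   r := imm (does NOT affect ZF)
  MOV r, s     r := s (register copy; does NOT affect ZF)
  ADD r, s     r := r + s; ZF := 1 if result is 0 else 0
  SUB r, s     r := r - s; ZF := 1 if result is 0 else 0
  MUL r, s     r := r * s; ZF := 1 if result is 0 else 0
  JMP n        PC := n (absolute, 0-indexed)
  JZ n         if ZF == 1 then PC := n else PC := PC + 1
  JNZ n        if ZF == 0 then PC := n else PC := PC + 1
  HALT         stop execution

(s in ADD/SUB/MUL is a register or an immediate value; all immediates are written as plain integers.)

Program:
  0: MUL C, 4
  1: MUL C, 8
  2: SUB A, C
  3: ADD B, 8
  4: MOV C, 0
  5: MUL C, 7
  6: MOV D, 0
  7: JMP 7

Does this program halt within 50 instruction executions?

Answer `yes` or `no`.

Answer: no

Derivation:
Step 1: PC=0 exec 'MUL C, 4'. After: A=0 B=0 C=0 D=0 ZF=1 PC=1
Step 2: PC=1 exec 'MUL C, 8'. After: A=0 B=0 C=0 D=0 ZF=1 PC=2
Step 3: PC=2 exec 'SUB A, C'. After: A=0 B=0 C=0 D=0 ZF=1 PC=3
Step 4: PC=3 exec 'ADD B, 8'. After: A=0 B=8 C=0 D=0 ZF=0 PC=4
Step 5: PC=4 exec 'MOV C, 0'. After: A=0 B=8 C=0 D=0 ZF=0 PC=5
Step 6: PC=5 exec 'MUL C, 7'. After: A=0 B=8 C=0 D=0 ZF=1 PC=6
Step 7: PC=6 exec 'MOV D, 0'. After: A=0 B=8 C=0 D=0 ZF=1 PC=7
Step 8: PC=7 exec 'JMP 7'. After: A=0 B=8 C=0 D=0 ZF=1 PC=7
State after step 8 equals state after step 7: the program is in a cycle of length 1 and will never halt.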